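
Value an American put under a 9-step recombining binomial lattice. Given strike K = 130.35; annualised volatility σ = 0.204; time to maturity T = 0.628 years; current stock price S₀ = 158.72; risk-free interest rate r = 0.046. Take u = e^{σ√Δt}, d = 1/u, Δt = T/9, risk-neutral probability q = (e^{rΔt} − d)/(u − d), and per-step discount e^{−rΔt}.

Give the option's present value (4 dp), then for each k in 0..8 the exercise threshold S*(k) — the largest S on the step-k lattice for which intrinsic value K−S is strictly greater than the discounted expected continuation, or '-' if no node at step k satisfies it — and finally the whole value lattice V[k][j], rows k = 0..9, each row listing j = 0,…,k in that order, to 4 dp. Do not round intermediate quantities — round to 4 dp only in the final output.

price = 0.8785
boundary = - - - - - - 114.8717 108.8454 114.8717
tree:
0.8785
1.5098 0.2925
2.5468 0.5479 0.0552
4.1998 1.0142 0.1145 0.0000
6.7362 1.8502 0.2375 0.0000 0.0000
10.4366 3.3120 0.4926 0.0000 0.0000 0.0000
15.4783 5.7791 1.0217 0.0000 0.0000 0.0000 0.0000
21.5046 9.7247 2.1193 0.0000 0.0000 0.0000 0.0000 0.0000
27.2148 15.4783 4.3960 0.0000 0.0000 0.0000 0.0000 0.0000 0.0000
32.6254 21.5046 9.1183 0.0000 0.0000 0.0000 0.0000 0.0000 0.0000 0.0000

params: Δt=0.06978 u=1.05537 d=0.94754 q=0.51635 e^(-rΔt)=0.99680
t_9 payoffs: 32.6254 21.5046 9.1183 0.0000 0.0000 0.0000 0.0000 0.0000 0.0000 0.0000
t_8: node(8,0) S=103.1352 payoff=27.2148 vs cont=26.7971 → 27.2148 [stop]  node(8,1) S=114.8717 payoff=15.4783 vs cont=15.0605 → 15.4783 [stop]  node(8,2) S=127.9438 payoff=2.4062 vs cont=4.3960 → 4.3960 [wait]  node(8,3) S=142.5035 payoff=0.0000 vs cont=0.0000 → 0.0000 [wait]  node(8,4) S=158.7200 payoff=0.0000 vs cont=0.0000 → 0.0000 [wait]  node(8,5) S=176.7819 payoff=0.0000 vs cont=0.0000 → 0.0000 [wait]  node(8,6) S=196.8992 payoff=0.0000 vs cont=0.0000 → 0.0000 [wait]  node(8,7) S=219.3058 payoff=0.0000 vs cont=0.0000 → 0.0000 [wait]  node(8,8) S=244.2622 payoff=0.0000 vs cont=0.0000 → 0.0000 [wait]  ⇒ S*(8)=114.8717
t_7: node(7,0) S=108.8454 payoff=21.5046 vs cont=21.0869 → 21.5046 [stop]  node(7,1) S=121.2317 payoff=9.1183 vs cont=9.7247 → 9.7247 [wait]  node(7,2) S=135.0276 payoff=0.0000 vs cont=2.1193 → 2.1193 [wait]  node(7,3) S=150.3933 payoff=0.0000 vs cont=0.0000 → 0.0000 [wait]  node(7,4) S=167.5077 payoff=0.0000 vs cont=0.0000 → 0.0000 [wait]  node(7,5) S=186.5696 payoff=0.0000 vs cont=0.0000 → 0.0000 [wait]  node(7,6) S=207.8007 payoff=0.0000 vs cont=0.0000 → 0.0000 [wait]  node(7,7) S=231.4479 payoff=0.0000 vs cont=0.0000 → 0.0000 [wait]  ⇒ S*(7)=108.8454
t_6: node(6,0) S=114.8717 payoff=15.4783 vs cont=15.3727 → 15.4783 [stop]  node(6,1) S=127.9438 payoff=2.4062 vs cont=5.7791 → 5.7791 [wait]  node(6,2) S=142.5035 payoff=0.0000 vs cont=1.0217 → 1.0217 [wait]  node(6,3) S=158.7200 payoff=0.0000 vs cont=0.0000 → 0.0000 [wait]  node(6,4) S=176.7819 payoff=0.0000 vs cont=0.0000 → 0.0000 [wait]  node(6,5) S=196.8992 payoff=0.0000 vs cont=0.0000 → 0.0000 [wait]  node(6,6) S=219.3058 payoff=0.0000 vs cont=0.0000 → 0.0000 [wait]  ⇒ S*(6)=114.8717
t_5: node(5,0) S=121.2317 payoff=9.1183 vs cont=10.4366 → 10.4366 [wait]  node(5,1) S=135.0276 payoff=0.0000 vs cont=3.3120 → 3.3120 [wait]  node(5,2) S=150.3933 payoff=0.0000 vs cont=0.4926 → 0.4926 [wait]  node(5,3) S=167.5077 payoff=0.0000 vs cont=0.0000 → 0.0000 [wait]  node(5,4) S=186.5696 payoff=0.0000 vs cont=0.0000 → 0.0000 [wait]  node(5,5) S=207.8007 payoff=0.0000 vs cont=0.0000 → 0.0000 [wait]  ⇒ S*(5)=-
t_4: node(4,0) S=127.9438 payoff=2.4062 vs cont=6.7362 → 6.7362 [wait]  node(4,1) S=142.5035 payoff=0.0000 vs cont=1.8502 → 1.8502 [wait]  node(4,2) S=158.7200 payoff=0.0000 vs cont=0.2375 → 0.2375 [wait]  node(4,3) S=176.7819 payoff=0.0000 vs cont=0.0000 → 0.0000 [wait]  node(4,4) S=196.8992 payoff=0.0000 vs cont=0.0000 → 0.0000 [wait]  ⇒ S*(4)=-
t_3: node(3,0) S=135.0276 payoff=0.0000 vs cont=4.1998 → 4.1998 [wait]  node(3,1) S=150.3933 payoff=0.0000 vs cont=1.0142 → 1.0142 [wait]  node(3,2) S=167.5077 payoff=0.0000 vs cont=0.1145 → 0.1145 [wait]  node(3,3) S=186.5696 payoff=0.0000 vs cont=0.0000 → 0.0000 [wait]  ⇒ S*(3)=-
t_2: node(2,0) S=142.5035 payoff=0.0000 vs cont=2.5468 → 2.5468 [wait]  node(2,1) S=158.7200 payoff=0.0000 vs cont=0.5479 → 0.5479 [wait]  node(2,2) S=176.7819 payoff=0.0000 vs cont=0.0552 → 0.0552 [wait]  ⇒ S*(2)=-
t_1: node(1,0) S=150.3933 payoff=0.0000 vs cont=1.5098 → 1.5098 [wait]  node(1,1) S=167.5077 payoff=0.0000 vs cont=0.2925 → 0.2925 [wait]  ⇒ S*(1)=-
t_0: node(0,0) S=158.7200 payoff=0.0000 vs cont=0.8785 → 0.8785 [wait]  ⇒ S*(0)=-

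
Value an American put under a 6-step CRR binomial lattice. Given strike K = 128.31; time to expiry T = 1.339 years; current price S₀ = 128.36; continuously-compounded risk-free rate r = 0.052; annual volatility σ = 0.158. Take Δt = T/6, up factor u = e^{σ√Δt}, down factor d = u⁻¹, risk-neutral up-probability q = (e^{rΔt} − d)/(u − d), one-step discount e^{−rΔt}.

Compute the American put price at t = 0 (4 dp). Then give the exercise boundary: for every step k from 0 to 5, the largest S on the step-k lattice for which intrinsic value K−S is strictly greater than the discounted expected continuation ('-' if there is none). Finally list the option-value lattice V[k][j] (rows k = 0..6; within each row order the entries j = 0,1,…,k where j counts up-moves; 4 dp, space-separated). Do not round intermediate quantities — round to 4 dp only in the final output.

params: Δt=0.22317 u=1.07750 d=0.92808 q=0.55947 e^(-rΔt)=0.98846
t_6 payoffs: 46.2871 33.0816 17.7500 0.0000 0.0000 0.0000 0.0000
t_5: node(5,0) S=88.3794 payoff=39.9306 vs cont=38.4502 → 39.9306 [stop]  node(5,1) S=102.6083 payoff=25.7017 vs cont=24.2213 → 25.7017 [stop]  node(5,2) S=119.1280 payoff=9.1820 vs cont=7.7292 → 9.1820 [stop]  node(5,3) S=138.3074 payoff=0.0000 vs cont=0.0000 → 0.0000 [wait]  node(5,4) S=160.5746 payoff=0.0000 vs cont=0.0000 → 0.0000 [wait]  node(5,5) S=186.4268 payoff=0.0000 vs cont=0.0000 → 0.0000 [wait]  ⇒ S*(5)=119.1280
t_4: node(4,0) S=95.2284 payoff=33.0816 vs cont=31.6012 → 33.0816 [stop]  node(4,1) S=110.5600 payoff=17.7500 vs cont=16.2696 → 17.7500 [stop]  node(4,2) S=128.3600 payoff=0.0000 vs cont=3.9983 → 3.9983 [wait]  node(4,3) S=149.0257 payoff=0.0000 vs cont=0.0000 → 0.0000 [wait]  node(4,4) S=173.0186 payoff=0.0000 vs cont=0.0000 → 0.0000 [wait]  ⇒ S*(4)=110.5600
t_3: node(3,0) S=102.6083 payoff=25.7017 vs cont=24.2213 → 25.7017 [stop]  node(3,1) S=119.1280 payoff=9.1820 vs cont=9.9403 → 9.9403 [wait]  node(3,2) S=138.3074 payoff=0.0000 vs cont=1.7411 → 1.7411 [wait]  node(3,3) S=160.5746 payoff=0.0000 vs cont=0.0000 → 0.0000 [wait]  ⇒ S*(3)=102.6083
t_2: node(2,0) S=110.5600 payoff=17.7500 vs cont=16.6890 → 17.7500 [stop]  node(2,1) S=128.3600 payoff=0.0000 vs cont=5.2914 → 5.2914 [wait]  node(2,2) S=149.0257 payoff=0.0000 vs cont=0.7581 → 0.7581 [wait]  ⇒ S*(2)=110.5600
t_1: node(1,0) S=119.1280 payoff=9.1820 vs cont=10.6554 → 10.6554 [wait]  node(1,1) S=138.3074 payoff=0.0000 vs cont=2.7234 → 2.7234 [wait]  ⇒ S*(1)=-
t_0: node(0,0) S=128.3600 payoff=0.0000 vs cont=6.1460 → 6.1460 [wait]  ⇒ S*(0)=-

price = 6.1460
boundary = - - 110.5600 102.6083 110.5600 119.1280
tree:
6.1460
10.6554 2.7234
17.7500 5.2914 0.7581
25.7017 9.9403 1.7411 0.0000
33.0816 17.7500 3.9983 0.0000 0.0000
39.9306 25.7017 9.1820 0.0000 0.0000 0.0000
46.2871 33.0816 17.7500 0.0000 0.0000 0.0000 0.0000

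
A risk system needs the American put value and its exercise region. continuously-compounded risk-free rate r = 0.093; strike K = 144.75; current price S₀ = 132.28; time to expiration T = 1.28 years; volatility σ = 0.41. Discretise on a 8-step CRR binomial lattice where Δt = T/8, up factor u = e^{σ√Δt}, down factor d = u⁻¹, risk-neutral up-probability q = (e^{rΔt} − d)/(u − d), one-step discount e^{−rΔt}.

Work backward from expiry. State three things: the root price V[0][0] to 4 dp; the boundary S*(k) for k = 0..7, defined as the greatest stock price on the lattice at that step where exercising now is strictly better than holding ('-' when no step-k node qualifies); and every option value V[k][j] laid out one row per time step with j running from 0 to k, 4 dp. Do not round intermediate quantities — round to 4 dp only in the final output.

price = 25.3514
boundary = - - 95.2896 80.8763 95.2896 80.8763 95.2896 112.2716
tree:
25.3514
35.9589 15.6901
49.4604 23.7716 8.2218
63.8737 34.9186 13.5338 3.2507
76.1069 49.4604 21.6789 5.9391 0.7077
86.4897 63.8737 33.5263 10.6912 1.4500 0.0000
95.3020 76.1069 49.4604 18.8782 2.9708 0.0000 0.0000
102.7814 86.4897 63.8737 32.4784 6.0865 0.0000 0.0000 0.0000
109.1295 95.3020 76.1069 49.4604 12.4700 0.0000 0.0000 0.0000 0.0000

Δt=0.16000  u=1.17821  d=0.84874  q=0.50459  discount=0.98523
step 8 (expiry): payoffs max(K−S,0) = 109.1295 95.3020 76.1069 49.4604 12.4700 0.0000 0.0000 0.0000 0.0000
step 7: (k=7,j=0): S=41.9686, (K−S)⁺=102.7814, hold=100.6435 ⇒ V=102.7814 exercise | (k=7,j=1): S=58.2603, (K−S)⁺=86.4897, hold=84.3518 ⇒ V=86.4897 exercise | (k=7,j=2): S=80.8763, (K−S)⁺=63.8737, hold=61.7358 ⇒ V=63.8737 exercise | (k=7,j=3): S=112.2716, (K−S)⁺=32.4784, hold=30.3405 ⇒ V=32.4784 exercise | (k=7,j=4): S=155.8542, (K−S)⁺=0.0000, hold=6.0865 ⇒ V=6.0865 continue | (k=7,j=5): S=216.3551, (K−S)⁺=0.0000, hold=0.0000 ⇒ V=0.0000 continue | (k=7,j=6): S=300.3417, (K−S)⁺=0.0000, hold=0.0000 ⇒ V=0.0000 continue | (k=7,j=7): S=416.9311, (K−S)⁺=0.0000, hold=0.0000 ⇒ V=0.0000 continue  boundary S*=112.2716
step 6: (k=6,j=0): S=49.4480, (K−S)⁺=95.3020, hold=93.1641 ⇒ V=95.3020 exercise | (k=6,j=1): S=68.6431, (K−S)⁺=76.1069, hold=73.9689 ⇒ V=76.1069 exercise | (k=6,j=2): S=95.2896, (K−S)⁺=49.4604, hold=47.3224 ⇒ V=49.4604 exercise | (k=6,j=3): S=132.2800, (K−S)⁺=12.4700, hold=18.8782 ⇒ V=18.8782 continue | (k=6,j=4): S=183.6296, (K−S)⁺=0.0000, hold=2.9708 ⇒ V=2.9708 continue | (k=6,j=5): S=254.9126, (K−S)⁺=0.0000, hold=0.0000 ⇒ V=0.0000 continue | (k=6,j=6): S=353.8669, (K−S)⁺=0.0000, hold=0.0000 ⇒ V=0.0000 continue  boundary S*=95.2896
step 5: (k=5,j=0): S=58.2603, (K−S)⁺=86.4897, hold=84.3518 ⇒ V=86.4897 exercise | (k=5,j=1): S=80.8763, (K−S)⁺=63.8737, hold=61.7358 ⇒ V=63.8737 exercise | (k=5,j=2): S=112.2716, (K−S)⁺=32.4784, hold=33.5263 ⇒ V=33.5263 continue | (k=5,j=3): S=155.8542, (K−S)⁺=0.0000, hold=10.6912 ⇒ V=10.6912 continue | (k=5,j=4): S=216.3551, (K−S)⁺=0.0000, hold=1.4500 ⇒ V=1.4500 continue | (k=5,j=5): S=300.3417, (K−S)⁺=0.0000, hold=0.0000 ⇒ V=0.0000 continue  boundary S*=80.8763
step 4: (k=4,j=0): S=68.6431, (K−S)⁺=76.1069, hold=73.9689 ⇒ V=76.1069 exercise | (k=4,j=1): S=95.2896, (K−S)⁺=49.4604, hold=47.8434 ⇒ V=49.4604 exercise | (k=4,j=2): S=132.2800, (K−S)⁺=12.4700, hold=21.6789 ⇒ V=21.6789 continue | (k=4,j=3): S=183.6296, (K−S)⁺=0.0000, hold=5.9391 ⇒ V=5.9391 continue | (k=4,j=4): S=254.9126, (K−S)⁺=0.0000, hold=0.7077 ⇒ V=0.7077 continue  boundary S*=95.2896
step 3: (k=3,j=0): S=80.8763, (K−S)⁺=63.8737, hold=61.7358 ⇒ V=63.8737 exercise | (k=3,j=1): S=112.2716, (K−S)⁺=32.4784, hold=34.9186 ⇒ V=34.9186 continue | (k=3,j=2): S=155.8542, (K−S)⁺=0.0000, hold=13.5338 ⇒ V=13.5338 continue | (k=3,j=3): S=216.3551, (K−S)⁺=0.0000, hold=3.2507 ⇒ V=3.2507 continue  boundary S*=80.8763
step 2: (k=2,j=0): S=95.2896, (K−S)⁺=49.4604, hold=48.5355 ⇒ V=49.4604 exercise | (k=2,j=1): S=132.2800, (K−S)⁺=12.4700, hold=23.7716 ⇒ V=23.7716 continue | (k=2,j=2): S=183.6296, (K−S)⁺=0.0000, hold=8.2218 ⇒ V=8.2218 continue  boundary S*=95.2896
step 1: (k=1,j=0): S=112.2716, (K−S)⁺=32.4784, hold=35.9589 ⇒ V=35.9589 continue | (k=1,j=1): S=155.8542, (K−S)⁺=0.0000, hold=15.6901 ⇒ V=15.6901 continue  boundary S*=-
step 0: (k=0,j=0): S=132.2800, (K−S)⁺=12.4700, hold=25.3514 ⇒ V=25.3514 continue  boundary S*=-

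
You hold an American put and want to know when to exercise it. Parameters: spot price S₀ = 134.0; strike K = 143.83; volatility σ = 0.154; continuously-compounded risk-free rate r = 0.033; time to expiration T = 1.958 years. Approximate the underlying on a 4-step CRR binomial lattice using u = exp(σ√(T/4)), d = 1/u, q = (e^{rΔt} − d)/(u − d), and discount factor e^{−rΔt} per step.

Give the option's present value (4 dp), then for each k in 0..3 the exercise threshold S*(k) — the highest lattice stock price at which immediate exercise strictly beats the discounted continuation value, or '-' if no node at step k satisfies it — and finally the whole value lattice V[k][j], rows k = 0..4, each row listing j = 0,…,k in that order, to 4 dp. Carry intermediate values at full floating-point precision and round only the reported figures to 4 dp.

params: Δt=0.48950 u=1.11376 d=0.89786 q=0.54851 e^(-rΔt)=0.98398
t_4 payoffs: 56.7472 35.8064 9.8300 0.0000 0.0000
t_3: node(3,0) S=96.9897 payoff=46.8403 vs cont=44.5356 → 46.8403 [stop]  node(3,1) S=120.3128 payoff=23.5172 vs cont=21.2125 → 23.5172 [stop]  node(3,2) S=149.2443 payoff=0.0000 vs cont=4.3670 → 4.3670 [wait]  node(3,3) S=185.1331 payoff=0.0000 vs cont=0.0000 → 0.0000 [wait]  ⇒ S*(3)=120.3128
t_2: node(2,0) S=108.0236 payoff=35.8064 vs cont=33.5017 → 35.8064 [stop]  node(2,1) S=134.0000 payoff=9.8300 vs cont=12.8045 → 12.8045 [wait]  node(2,2) S=166.2229 payoff=0.0000 vs cont=1.9400 → 1.9400 [wait]  ⇒ S*(2)=108.0236
t_1: node(1,0) S=120.3128 payoff=23.5172 vs cont=22.8180 → 23.5172 [stop]  node(1,1) S=149.2443 payoff=0.0000 vs cont=6.7355 → 6.7355 [wait]  ⇒ S*(1)=120.3128
t_0: node(0,0) S=134.0000 payoff=9.8300 vs cont=14.0829 → 14.0829 [wait]  ⇒ S*(0)=-

price = 14.0829
boundary = - 120.3128 108.0236 120.3128
tree:
14.0829
23.5172 6.7355
35.8064 12.8045 1.9400
46.8403 23.5172 4.3670 0.0000
56.7472 35.8064 9.8300 0.0000 0.0000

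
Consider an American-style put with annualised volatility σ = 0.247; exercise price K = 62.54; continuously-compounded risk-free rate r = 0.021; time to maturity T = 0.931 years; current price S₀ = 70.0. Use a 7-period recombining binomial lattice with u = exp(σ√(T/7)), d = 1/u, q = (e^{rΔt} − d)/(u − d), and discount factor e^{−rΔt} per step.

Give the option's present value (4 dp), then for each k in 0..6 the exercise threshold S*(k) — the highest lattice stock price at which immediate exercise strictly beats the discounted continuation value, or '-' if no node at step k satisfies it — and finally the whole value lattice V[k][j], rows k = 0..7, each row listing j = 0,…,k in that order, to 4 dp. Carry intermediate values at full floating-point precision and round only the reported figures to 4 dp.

price = 2.8065
boundary = - - - - 48.8219 44.6164 48.8219
tree:
2.8065
4.3906 1.1934
6.6735 2.0677 0.3012
9.7860 3.5105 0.5956 0.0000
13.7181 5.7978 1.1781 0.0000 0.0000
17.9236 9.2015 2.3302 0.0000 0.0000 0.0000
21.7669 13.7181 4.6090 0.0000 0.0000 0.0000 0.0000
25.2791 17.9236 9.1161 0.0000 0.0000 0.0000 0.0000 0.0000

params: Δt=0.13300 u=1.09426 d=0.91386 q=0.49300 e^(-rΔt)=0.99721
t_7 payoffs: 25.2791 17.9236 9.1161 0.0000 0.0000 0.0000 0.0000 0.0000
t_6: node(6,0) S=40.7731 payoff=21.7669 vs cont=21.5925 → 21.7669 [stop]  node(6,1) S=48.8219 payoff=13.7181 vs cont=13.5436 → 13.7181 [stop]  node(6,2) S=58.4597 payoff=4.0803 vs cont=4.6090 → 4.6090 [wait]  node(6,3) S=70.0000 payoff=0.0000 vs cont=0.0000 → 0.0000 [wait]  node(6,4) S=83.8184 payoff=0.0000 vs cont=0.0000 → 0.0000 [wait]  node(6,5) S=100.3647 payoff=0.0000 vs cont=0.0000 → 0.0000 [wait]  node(6,6) S=120.1773 payoff=0.0000 vs cont=0.0000 → 0.0000 [wait]  ⇒ S*(6)=48.8219
t_5: node(5,0) S=44.6164 payoff=17.9236 vs cont=17.7492 → 17.9236 [stop]  node(5,1) S=53.4239 payoff=9.1161 vs cont=9.2015 → 9.2015 [wait]  node(5,2) S=63.9701 payoff=0.0000 vs cont=2.3302 → 2.3302 [wait]  node(5,3) S=76.5982 payoff=0.0000 vs cont=0.0000 → 0.0000 [wait]  node(5,4) S=91.7192 payoff=0.0000 vs cont=0.0000 → 0.0000 [wait]  node(5,5) S=109.8251 payoff=0.0000 vs cont=0.0000 → 0.0000 [wait]  ⇒ S*(5)=44.6164
t_4: node(4,0) S=48.8219 payoff=13.7181 vs cont=13.5856 → 13.7181 [stop]  node(4,1) S=58.4597 payoff=4.0803 vs cont=5.7978 → 5.7978 [wait]  node(4,2) S=70.0000 payoff=0.0000 vs cont=1.1781 → 1.1781 [wait]  node(4,3) S=83.8184 payoff=0.0000 vs cont=0.0000 → 0.0000 [wait]  node(4,4) S=100.3647 payoff=0.0000 vs cont=0.0000 → 0.0000 [wait]  ⇒ S*(4)=48.8219
t_3: node(3,0) S=53.4239 payoff=9.1161 vs cont=9.7860 → 9.7860 [wait]  node(3,1) S=63.9701 payoff=0.0000 vs cont=3.5105 → 3.5105 [wait]  node(3,2) S=76.5982 payoff=0.0000 vs cont=0.5956 → 0.5956 [wait]  node(3,3) S=91.7192 payoff=0.0000 vs cont=0.0000 → 0.0000 [wait]  ⇒ S*(3)=-
t_2: node(2,0) S=58.4597 payoff=4.0803 vs cont=6.6735 → 6.6735 [wait]  node(2,1) S=70.0000 payoff=0.0000 vs cont=2.0677 → 2.0677 [wait]  node(2,2) S=83.8184 payoff=0.0000 vs cont=0.3012 → 0.3012 [wait]  ⇒ S*(2)=-
t_1: node(1,0) S=63.9701 payoff=0.0000 vs cont=4.3906 → 4.3906 [wait]  node(1,1) S=76.5982 payoff=0.0000 vs cont=1.1934 → 1.1934 [wait]  ⇒ S*(1)=-
t_0: node(0,0) S=70.0000 payoff=0.0000 vs cont=2.8065 → 2.8065 [wait]  ⇒ S*(0)=-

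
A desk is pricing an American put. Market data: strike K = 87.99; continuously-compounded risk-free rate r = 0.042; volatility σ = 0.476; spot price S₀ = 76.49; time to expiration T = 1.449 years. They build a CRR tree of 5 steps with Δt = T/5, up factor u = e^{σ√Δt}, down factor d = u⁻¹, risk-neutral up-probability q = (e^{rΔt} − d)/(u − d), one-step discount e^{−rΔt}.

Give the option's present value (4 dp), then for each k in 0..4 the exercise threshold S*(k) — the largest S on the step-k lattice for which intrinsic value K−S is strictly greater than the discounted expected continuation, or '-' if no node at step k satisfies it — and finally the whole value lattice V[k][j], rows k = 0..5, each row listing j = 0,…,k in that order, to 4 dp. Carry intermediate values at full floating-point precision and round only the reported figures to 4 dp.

price = 22.3394
boundary = - - 45.8176 35.4607 45.8176
tree:
22.3394
31.3393 12.3657
42.1724 19.4528 4.3728
52.5293 29.4802 8.1957 0.0000
60.5452 42.1724 15.3609 0.0000 0.0000
66.7490 52.5293 28.7904 0.0000 0.0000 0.0000

params: Δt=0.28980 u=1.29207 d=0.77395 q=0.45992 e^(-rΔt)=0.98790
t_5 payoffs: 66.7490 52.5293 28.7904 0.0000 0.0000 0.0000
t_4: node(4,0) S=27.4448 payoff=60.5452 vs cont=59.4807 → 60.5452 [stop]  node(4,1) S=45.8176 payoff=42.1724 vs cont=41.1079 → 42.1724 [stop]  node(4,2) S=76.4900 payoff=11.5000 vs cont=15.3609 → 15.3609 [wait]  node(4,3) S=127.6958 payoff=0.0000 vs cont=0.0000 → 0.0000 [wait]  node(4,4) S=213.1810 payoff=0.0000 vs cont=0.0000 → 0.0000 [wait]  ⇒ S*(4)=45.8176
t_3: node(3,0) S=35.4607 payoff=52.5293 vs cont=51.4649 → 52.5293 [stop]  node(3,1) S=59.1996 payoff=28.7904 vs cont=29.4802 → 29.4802 [wait]  node(3,2) S=98.8304 payoff=0.0000 vs cont=8.1957 → 8.1957 [wait]  node(3,3) S=164.9919 payoff=0.0000 vs cont=0.0000 → 0.0000 [wait]  ⇒ S*(3)=35.4607
t_2: node(2,0) S=45.8176 payoff=42.1724 vs cont=41.4213 → 42.1724 [stop]  node(2,1) S=76.4900 payoff=11.5000 vs cont=19.4528 → 19.4528 [wait]  node(2,2) S=127.6958 payoff=0.0000 vs cont=4.3728 → 4.3728 [wait]  ⇒ S*(2)=45.8176
t_1: node(1,0) S=59.1996 payoff=28.7904 vs cont=31.3393 → 31.3393 [wait]  node(1,1) S=98.8304 payoff=0.0000 vs cont=12.3657 → 12.3657 [wait]  ⇒ S*(1)=-
t_0: node(0,0) S=76.4900 payoff=11.5000 vs cont=22.3394 → 22.3394 [wait]  ⇒ S*(0)=-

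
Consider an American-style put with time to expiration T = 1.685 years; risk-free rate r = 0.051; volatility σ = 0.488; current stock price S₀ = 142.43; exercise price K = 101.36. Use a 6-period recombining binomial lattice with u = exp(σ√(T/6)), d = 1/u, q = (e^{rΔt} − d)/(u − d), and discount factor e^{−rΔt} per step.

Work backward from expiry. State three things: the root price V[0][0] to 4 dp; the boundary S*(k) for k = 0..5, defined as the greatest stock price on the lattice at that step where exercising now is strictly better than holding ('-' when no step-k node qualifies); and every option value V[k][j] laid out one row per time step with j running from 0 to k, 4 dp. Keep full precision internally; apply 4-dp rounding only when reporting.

Δt=0.28083, u=1.29513, d=0.77212, q=0.46329, disc=e^(-rΔt)=0.98578
k=6 terminal: V=max(K-S,0) → 71.1795 50.7366 16.4466 0.0000 0.0000 0.0000 0.0000
k=5: j=0 S=39.0876 intr=62.2724 cont=60.8311 V=62.2724[EX]; j=1 S=65.5637 intr=35.7963 cont=34.3549 V=35.7963[EX]; j=2 S=109.9737 intr=0.0000 cont=8.7016 V=8.7016[hold]; j=3 S=184.4650 intr=0.0000 cont=0.0000 V=0.0000[hold]; j=4 S=309.4135 intr=0.0000 cont=0.0000 V=0.0000[hold]; j=5 S=518.9965 intr=0.0000 cont=0.0000 V=0.0000[hold]  S*(5)=65.5637
k=4: j=0 S=50.6234 intr=50.7366 cont=49.2952 V=50.7366[EX]; j=1 S=84.9134 intr=16.4466 cont=22.9131 V=22.9131[hold]; j=2 S=142.4300 intr=0.0000 cont=4.6038 V=4.6038[hold]; j=3 S=238.9058 intr=0.0000 cont=0.0000 V=0.0000[hold]; j=4 S=400.7300 intr=0.0000 cont=0.0000 V=0.0000[hold]  S*(4)=50.6234
k=3: j=0 S=65.5637 intr=35.7963 cont=37.3081 V=37.3081[hold]; j=1 S=109.9737 intr=0.0000 cont=14.2254 V=14.2254[hold]; j=2 S=184.4650 intr=0.0000 cont=2.4358 V=2.4358[hold]; j=3 S=309.4135 intr=0.0000 cont=0.0000 V=0.0000[hold]  S*(3)=-
k=2: j=0 S=84.9134 intr=16.4466 cont=26.2357 V=26.2357[hold]; j=1 S=142.4300 intr=0.0000 cont=8.6388 V=8.6388[hold]; j=2 S=238.9058 intr=0.0000 cont=1.2887 V=1.2887[hold]  S*(2)=-
k=1: j=0 S=109.9737 intr=0.0000 cont=17.8261 V=17.8261[hold]; j=1 S=184.4650 intr=0.0000 cont=5.1592 V=5.1592[hold]  S*(1)=-
k=0: j=0 S=142.4300 intr=0.0000 cont=11.7876 V=11.7876[hold]  S*(0)=-

price = 11.7876
boundary = - - - - 50.6234 65.5637
tree:
11.7876
17.8261 5.1592
26.2357 8.6388 1.2887
37.3081 14.2254 2.4358 0.0000
50.7366 22.9131 4.6038 0.0000 0.0000
62.2724 35.7963 8.7016 0.0000 0.0000 0.0000
71.1795 50.7366 16.4466 0.0000 0.0000 0.0000 0.0000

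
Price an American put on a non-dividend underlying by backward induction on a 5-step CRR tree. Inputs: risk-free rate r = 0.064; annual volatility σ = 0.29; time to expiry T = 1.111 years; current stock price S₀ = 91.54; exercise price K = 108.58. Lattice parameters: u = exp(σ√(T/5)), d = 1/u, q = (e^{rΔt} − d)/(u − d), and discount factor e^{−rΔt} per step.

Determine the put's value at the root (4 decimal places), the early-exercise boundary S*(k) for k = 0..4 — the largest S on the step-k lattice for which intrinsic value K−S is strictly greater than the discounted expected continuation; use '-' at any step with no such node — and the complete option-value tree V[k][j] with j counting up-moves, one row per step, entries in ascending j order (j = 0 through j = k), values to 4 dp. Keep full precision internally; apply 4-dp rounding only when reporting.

params: Δt=0.22220 u=1.14648 d=0.87223 q=0.51810 e^(-rΔt)=0.98588
t_5 payoffs: 62.3664 47.8356 28.7359 3.6308 0.0000 0.0000
t_4: node(4,0) S=52.9832 payoff=55.5968 vs cont=54.0637 → 55.5968 [stop]  node(4,1) S=69.6425 payoff=38.9375 vs cont=37.4043 → 38.9375 [stop]  node(4,2) S=91.5400 payoff=17.0400 vs cont=15.5068 → 17.0400 [stop]  node(4,3) S=120.3227 payoff=0.0000 vs cont=1.7250 → 1.7250 [wait]  node(4,4) S=158.1554 payoff=0.0000 vs cont=0.0000 → 0.0000 [wait]  ⇒ S*(4)=91.5400
t_3: node(3,0) S=60.7444 payoff=47.8356 vs cont=46.3025 → 47.8356 [stop]  node(3,1) S=79.8441 payoff=28.7359 vs cont=27.2028 → 28.7359 [stop]  node(3,2) S=104.9492 payoff=3.6308 vs cont=8.9767 → 8.9767 [wait]  node(3,3) S=137.9481 payoff=0.0000 vs cont=0.8195 → 0.8195 [wait]  ⇒ S*(3)=79.8441
t_2: node(2,0) S=69.6425 payoff=38.9375 vs cont=37.4043 → 38.9375 [stop]  node(2,1) S=91.5400 payoff=17.0400 vs cont=18.2374 → 18.2374 [wait]  node(2,2) S=120.3227 payoff=0.0000 vs cont=4.6834 → 4.6834 [wait]  ⇒ S*(2)=69.6425
t_1: node(1,0) S=79.8441 payoff=28.7359 vs cont=27.8144 → 28.7359 [stop]  node(1,1) S=104.9492 payoff=3.6308 vs cont=11.0567 → 11.0567 [wait]  ⇒ S*(1)=79.8441
t_0: node(0,0) S=91.5400 payoff=17.0400 vs cont=19.2999 → 19.2999 [wait]  ⇒ S*(0)=-

price = 19.2999
boundary = - 79.8441 69.6425 79.8441 91.5400
tree:
19.2999
28.7359 11.0567
38.9375 18.2374 4.6834
47.8356 28.7359 8.9767 0.8195
55.5968 38.9375 17.0400 1.7250 0.0000
62.3664 47.8356 28.7359 3.6308 0.0000 0.0000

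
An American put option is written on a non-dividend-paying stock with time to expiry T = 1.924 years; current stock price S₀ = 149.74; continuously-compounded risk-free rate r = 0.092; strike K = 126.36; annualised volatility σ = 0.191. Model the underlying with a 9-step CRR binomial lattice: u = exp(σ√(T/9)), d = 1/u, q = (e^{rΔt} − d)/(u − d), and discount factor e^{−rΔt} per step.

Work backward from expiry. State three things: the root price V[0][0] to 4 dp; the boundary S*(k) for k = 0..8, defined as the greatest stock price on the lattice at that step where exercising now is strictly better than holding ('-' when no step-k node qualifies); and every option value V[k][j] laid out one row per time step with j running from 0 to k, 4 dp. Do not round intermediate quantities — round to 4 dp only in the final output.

price = 1.9464
boundary = - - - - 105.1783 96.2882 105.1783 114.8891 105.1783
tree:
1.9464
3.6754 0.8117
6.7767 1.6461 0.2597
12.1622 3.2661 0.5769 0.0482
21.1817 6.3100 1.2629 0.1201 0.0000
30.0718 11.7978 2.7128 0.2989 0.0000 0.0000
38.2105 21.1817 5.6803 0.7439 0.0000 0.0000 0.0000
45.6612 30.0718 11.4709 1.8516 0.0000 0.0000 0.0000 0.0000
52.4822 38.2105 21.1817 4.6087 0.0000 0.0000 0.0000 0.0000 0.0000
58.7266 45.6612 30.0718 11.4709 0.0000 0.0000 0.0000 0.0000 0.0000 0.0000

Δt=0.21378, u=1.09233, d=0.91548, q=0.59025, disc=e^(-rΔt)=0.98052
k=9 terminal: V=max(K-S,0) → 58.7266 45.6612 30.0718 11.4709 0.0000 0.0000 0.0000 0.0000 0.0000 0.0000
k=8: j=0 S=73.8778 intr=52.4822 cont=50.0213 V=52.4822[EX]; j=1 S=88.1495 intr=38.2105 cont=35.7496 V=38.2105[EX]; j=2 S=105.1783 intr=21.1817 cont=18.7208 V=21.1817[EX]; j=3 S=125.4966 intr=0.8634 cont=4.6087 V=4.6087[hold]; j=4 S=149.7400 intr=0.0000 cont=0.0000 V=0.0000[hold]; j=5 S=178.6668 intr=0.0000 cont=0.0000 V=0.0000[hold]; j=6 S=213.1816 intr=0.0000 cont=0.0000 V=0.0000[hold]; j=7 S=254.3640 intr=0.0000 cont=0.0000 V=0.0000[hold]; j=8 S=303.5020 intr=0.0000 cont=0.0000 V=0.0000[hold]  S*(8)=105.1783
k=7: j=0 S=80.6988 intr=45.6612 cont=43.2003 V=45.6612[EX]; j=1 S=96.2882 intr=30.0718 cont=27.6109 V=30.0718[EX]; j=2 S=114.8891 intr=11.4709 cont=11.1775 V=11.4709[EX]; j=3 S=137.0834 intr=0.0000 cont=1.8516 V=1.8516[hold]; j=4 S=163.5652 intr=0.0000 cont=0.0000 V=0.0000[hold]; j=5 S=195.1627 intr=0.0000 cont=0.0000 V=0.0000[hold]; j=6 S=232.8642 intr=0.0000 cont=0.0000 V=0.0000[hold]; j=7 S=277.8488 intr=0.0000 cont=0.0000 V=0.0000[hold]  S*(7)=114.8891
k=6: j=0 S=88.1495 intr=38.2105 cont=35.7496 V=38.2105[EX]; j=1 S=105.1783 intr=21.1817 cont=18.7208 V=21.1817[EX]; j=2 S=125.4966 intr=0.8634 cont=5.6803 V=5.6803[hold]; j=3 S=149.7400 intr=0.0000 cont=0.7439 V=0.7439[hold]; j=4 S=178.6668 intr=0.0000 cont=0.0000 V=0.0000[hold]; j=5 S=213.1816 intr=0.0000 cont=0.0000 V=0.0000[hold]; j=6 S=254.3640 intr=0.0000 cont=0.0000 V=0.0000[hold]  S*(6)=105.1783
k=5: j=0 S=96.2882 intr=30.0718 cont=27.6109 V=30.0718[EX]; j=1 S=114.8891 intr=11.4709 cont=11.7978 V=11.7978[hold]; j=2 S=137.0834 intr=0.0000 cont=2.7128 V=2.7128[hold]; j=3 S=163.5652 intr=0.0000 cont=0.2989 V=0.2989[hold]; j=4 S=195.1627 intr=0.0000 cont=0.0000 V=0.0000[hold]; j=5 S=232.8642 intr=0.0000 cont=0.0000 V=0.0000[hold]  S*(5)=96.2882
k=4: j=0 S=105.1783 intr=21.1817 cont=18.9100 V=21.1817[EX]; j=1 S=125.4966 intr=0.8634 cont=6.3100 V=6.3100[hold]; j=2 S=149.7400 intr=0.0000 cont=1.2629 V=1.2629[hold]; j=3 S=178.6668 intr=0.0000 cont=0.1201 V=0.1201[hold]; j=4 S=213.1816 intr=0.0000 cont=0.0000 V=0.0000[hold]  S*(4)=105.1783
k=3: j=0 S=114.8891 intr=11.4709 cont=12.1622 V=12.1622[hold]; j=1 S=137.0834 intr=0.0000 cont=3.2661 V=3.2661[hold]; j=2 S=163.5652 intr=0.0000 cont=0.5769 V=0.5769[hold]; j=3 S=195.1627 intr=0.0000 cont=0.0482 V=0.0482[hold]  S*(3)=-
k=2: j=0 S=125.4966 intr=0.8634 cont=6.7767 V=6.7767[hold]; j=1 S=149.7400 intr=0.0000 cont=1.6461 V=1.6461[hold]; j=2 S=178.6668 intr=0.0000 cont=0.2597 V=0.2597[hold]  S*(2)=-
k=1: j=0 S=137.0834 intr=0.0000 cont=3.6754 V=3.6754[hold]; j=1 S=163.5652 intr=0.0000 cont=0.8117 V=0.8117[hold]  S*(1)=-
k=0: j=0 S=149.7400 intr=0.0000 cont=1.9464 V=1.9464[hold]  S*(0)=-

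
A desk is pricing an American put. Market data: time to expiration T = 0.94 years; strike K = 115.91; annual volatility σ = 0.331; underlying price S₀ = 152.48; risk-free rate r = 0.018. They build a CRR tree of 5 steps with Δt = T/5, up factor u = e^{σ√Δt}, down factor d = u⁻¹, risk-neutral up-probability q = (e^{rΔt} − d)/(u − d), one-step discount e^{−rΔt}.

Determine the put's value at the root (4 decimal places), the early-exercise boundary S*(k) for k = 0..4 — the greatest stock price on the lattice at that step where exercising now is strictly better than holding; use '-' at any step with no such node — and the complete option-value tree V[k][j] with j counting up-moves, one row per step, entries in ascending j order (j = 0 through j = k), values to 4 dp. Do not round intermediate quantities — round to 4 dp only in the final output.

Δt=0.18800  u=1.15433  d=0.86631  q=0.47595  discount=0.99662
step 5 (expiry): payoffs max(K−S,0) = 41.5110 16.7754 0.0000 0.0000 0.0000 0.0000
step 4: (k=4,j=0): S=85.8808, (K−S)⁺=30.0292, hold=29.6376 ⇒ V=30.0292 exercise | (k=4,j=1): S=114.4339, (K−S)⁺=1.4761, hold=8.7614 ⇒ V=8.7614 continue | (k=4,j=2): S=152.4800, (K−S)⁺=0.0000, hold=0.0000 ⇒ V=0.0000 continue | (k=4,j=3): S=203.1754, (K−S)⁺=0.0000, hold=0.0000 ⇒ V=0.0000 continue | (k=4,j=4): S=270.7257, (K−S)⁺=0.0000, hold=0.0000 ⇒ V=0.0000 continue  boundary S*=85.8808
step 3: (k=3,j=0): S=99.1346, (K−S)⁺=16.7754, hold=19.8395 ⇒ V=19.8395 continue | (k=3,j=1): S=132.0942, (K−S)⁺=0.0000, hold=4.5759 ⇒ V=4.5759 continue | (k=3,j=2): S=176.0119, (K−S)⁺=0.0000, hold=0.0000 ⇒ V=0.0000 continue | (k=3,j=3): S=234.5310, (K−S)⁺=0.0000, hold=0.0000 ⇒ V=0.0000 continue  boundary S*=-
step 2: (k=2,j=0): S=114.4339, (K−S)⁺=1.4761, hold=12.5323 ⇒ V=12.5323 continue | (k=2,j=1): S=152.4800, (K−S)⁺=0.0000, hold=2.3899 ⇒ V=2.3899 continue | (k=2,j=2): S=203.1754, (K−S)⁺=0.0000, hold=0.0000 ⇒ V=0.0000 continue  boundary S*=-
step 1: (k=1,j=0): S=132.0942, (K−S)⁺=0.0000, hold=7.6790 ⇒ V=7.6790 continue | (k=1,j=1): S=176.0119, (K−S)⁺=0.0000, hold=1.2482 ⇒ V=1.2482 continue  boundary S*=-
step 0: (k=0,j=0): S=152.4800, (K−S)⁺=0.0000, hold=4.6026 ⇒ V=4.6026 continue  boundary S*=-

price = 4.6026
boundary = - - - - 85.8808
tree:
4.6026
7.6790 1.2482
12.5323 2.3899 0.0000
19.8395 4.5759 0.0000 0.0000
30.0292 8.7614 0.0000 0.0000 0.0000
41.5110 16.7754 0.0000 0.0000 0.0000 0.0000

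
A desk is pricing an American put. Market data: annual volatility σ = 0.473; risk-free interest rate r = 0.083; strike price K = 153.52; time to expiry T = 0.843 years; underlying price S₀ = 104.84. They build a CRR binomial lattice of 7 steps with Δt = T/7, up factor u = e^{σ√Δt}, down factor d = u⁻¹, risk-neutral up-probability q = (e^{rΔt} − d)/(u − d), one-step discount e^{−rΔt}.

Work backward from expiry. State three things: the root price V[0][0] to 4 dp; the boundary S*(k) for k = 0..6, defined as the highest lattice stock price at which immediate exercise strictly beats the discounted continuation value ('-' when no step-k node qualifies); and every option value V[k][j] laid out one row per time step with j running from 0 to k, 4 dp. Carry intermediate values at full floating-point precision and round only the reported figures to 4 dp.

params: Δt=0.12043 u=1.17838 d=0.84862 q=0.48952 e^(-rΔt)=0.99005
t_7 payoffs: 120.2909 107.3785 89.4483 64.5507 29.9782 0.0000 0.0000 0.0000
t_6: node(6,0) S=39.1566 payoff=114.3634 vs cont=112.8365 → 114.3634 [stop]  node(6,1) S=54.3725 payoff=99.1475 vs cont=97.6207 → 99.1475 [stop]  node(6,2) S=75.5011 payoff=78.0189 vs cont=76.4921 → 78.0189 [stop]  node(6,3) S=104.8400 payoff=48.6800 vs cont=47.1531 → 48.6800 [stop]  node(6,4) S=145.5798 payoff=7.9402 vs cont=15.1511 → 15.1511 [wait]  node(6,5) S=202.1506 payoff=0.0000 vs cont=0.0000 → 0.0000 [wait]  node(6,6) S=280.7042 payoff=0.0000 vs cont=0.0000 → 0.0000 [wait]  ⇒ S*(6)=104.8400
t_5: node(5,0) S=46.1415 payoff=107.3785 vs cont=105.8516 → 107.3785 [stop]  node(5,1) S=64.0717 payoff=89.4483 vs cont=87.9214 → 89.4483 [stop]  node(5,2) S=88.9693 payoff=64.5507 vs cont=63.0239 → 64.5507 [stop]  node(5,3) S=123.5418 payoff=29.9782 vs cont=31.9460 → 31.9460 [wait]  node(5,4) S=171.5489 payoff=0.0000 vs cont=7.6574 → 7.6574 [wait]  node(5,5) S=238.2111 payoff=0.0000 vs cont=0.0000 → 0.0000 [wait]  ⇒ S*(5)=88.9693
t_4: node(4,0) S=54.3725 payoff=99.1475 vs cont=97.6207 → 99.1475 [stop]  node(4,1) S=75.5011 payoff=78.0189 vs cont=76.4921 → 78.0189 [stop]  node(4,2) S=104.8400 payoff=48.6800 vs cont=48.1068 → 48.6800 [stop]  node(4,3) S=145.5798 payoff=7.9402 vs cont=19.8568 → 19.8568 [wait]  node(4,4) S=202.1506 payoff=0.0000 vs cont=3.8701 → 3.8701 [wait]  ⇒ S*(4)=104.8400
t_3: node(3,0) S=64.0717 payoff=89.4483 vs cont=87.9214 → 89.4483 [stop]  node(3,1) S=88.9693 payoff=64.5507 vs cont=63.0239 → 64.5507 [stop]  node(3,2) S=123.5418 payoff=29.9782 vs cont=34.2267 → 34.2267 [wait]  node(3,3) S=171.5489 payoff=0.0000 vs cont=11.9114 → 11.9114 [wait]  ⇒ S*(3)=88.9693
t_2: node(2,0) S=75.5011 payoff=78.0189 vs cont=76.4921 → 78.0189 [stop]  node(2,1) S=104.8400 payoff=48.6800 vs cont=49.2122 → 49.2122 [wait]  node(2,2) S=145.5798 payoff=7.9402 vs cont=23.0711 → 23.0711 [wait]  ⇒ S*(2)=75.5011
t_1: node(1,0) S=88.9693 payoff=64.5507 vs cont=63.2818 → 64.5507 [stop]  node(1,1) S=123.5418 payoff=29.9782 vs cont=36.0534 → 36.0534 [wait]  ⇒ S*(1)=88.9693
t_0: node(0,0) S=104.8400 payoff=48.6800 vs cont=50.0975 → 50.0975 [wait]  ⇒ S*(0)=-

price = 50.0975
boundary = - 88.9693 75.5011 88.9693 104.8400 88.9693 104.8400
tree:
50.0975
64.5507 36.0534
78.0189 49.2122 23.0711
89.4483 64.5507 34.2267 11.9114
99.1475 78.0189 48.6800 19.8568 3.8701
107.3785 89.4483 64.5507 31.9460 7.6574 0.0000
114.3634 99.1475 78.0189 48.6800 15.1511 0.0000 0.0000
120.2909 107.3785 89.4483 64.5507 29.9782 0.0000 0.0000 0.0000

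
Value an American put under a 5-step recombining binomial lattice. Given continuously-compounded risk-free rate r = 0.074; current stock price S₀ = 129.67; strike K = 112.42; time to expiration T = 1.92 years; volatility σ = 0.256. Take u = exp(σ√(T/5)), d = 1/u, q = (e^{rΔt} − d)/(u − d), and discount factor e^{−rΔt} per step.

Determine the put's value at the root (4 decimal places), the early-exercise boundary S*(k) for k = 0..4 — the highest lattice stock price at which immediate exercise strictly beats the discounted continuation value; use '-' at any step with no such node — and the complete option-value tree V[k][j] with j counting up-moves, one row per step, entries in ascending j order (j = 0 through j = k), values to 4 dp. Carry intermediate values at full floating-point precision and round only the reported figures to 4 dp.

Δt=0.38400  u=1.17191  d=0.85331  q=0.55089  discount=0.97198
step 5 (expiry): payoffs max(K−S,0) = 53.7572 31.8537 1.7718 0.0000 0.0000 0.0000
step 4: (k=4,j=0): S=68.7477, (K−S)⁺=43.6723, hold=40.5227 ⇒ V=43.6723 exercise | (k=4,j=1): S=94.4167, (K−S)⁺=18.0033, hold=14.8537 ⇒ V=18.0033 exercise | (k=4,j=2): S=129.6700, (K−S)⁺=0.0000, hold=0.7735 ⇒ V=0.7735 continue | (k=4,j=3): S=178.0862, (K−S)⁺=0.0000, hold=0.0000 ⇒ V=0.0000 continue | (k=4,j=4): S=244.5800, (K−S)⁺=0.0000, hold=0.0000 ⇒ V=0.0000 continue  boundary S*=94.4167
step 3: (k=3,j=0): S=80.5663, (K−S)⁺=31.8537, hold=28.7041 ⇒ V=31.8537 exercise | (k=3,j=1): S=110.6482, (K−S)⁺=1.7718, hold=8.2731 ⇒ V=8.2731 continue | (k=3,j=2): S=151.9619, (K−S)⁺=0.0000, hold=0.3376 ⇒ V=0.3376 continue | (k=3,j=3): S=208.7015, (K−S)⁺=0.0000, hold=0.0000 ⇒ V=0.0000 continue  boundary S*=80.5663
step 2: (k=2,j=0): S=94.4167, (K−S)⁺=18.0033, hold=18.3349 ⇒ V=18.3349 continue | (k=2,j=1): S=129.6700, (K−S)⁺=0.0000, hold=3.7922 ⇒ V=3.7922 continue | (k=2,j=2): S=178.0862, (K−S)⁺=0.0000, hold=0.1474 ⇒ V=0.1474 continue  boundary S*=-
step 1: (k=1,j=0): S=110.6482, (K−S)⁺=1.7718, hold=10.0342 ⇒ V=10.0342 continue | (k=1,j=1): S=151.9619, (K−S)⁺=0.0000, hold=1.7343 ⇒ V=1.7343 continue  boundary S*=-
step 0: (k=0,j=0): S=129.6700, (K−S)⁺=0.0000, hold=5.3089 ⇒ V=5.3089 continue  boundary S*=-

price = 5.3089
boundary = - - - 80.5663 94.4167
tree:
5.3089
10.0342 1.7343
18.3349 3.7922 0.1474
31.8537 8.2731 0.3376 0.0000
43.6723 18.0033 0.7735 0.0000 0.0000
53.7572 31.8537 1.7718 0.0000 0.0000 0.0000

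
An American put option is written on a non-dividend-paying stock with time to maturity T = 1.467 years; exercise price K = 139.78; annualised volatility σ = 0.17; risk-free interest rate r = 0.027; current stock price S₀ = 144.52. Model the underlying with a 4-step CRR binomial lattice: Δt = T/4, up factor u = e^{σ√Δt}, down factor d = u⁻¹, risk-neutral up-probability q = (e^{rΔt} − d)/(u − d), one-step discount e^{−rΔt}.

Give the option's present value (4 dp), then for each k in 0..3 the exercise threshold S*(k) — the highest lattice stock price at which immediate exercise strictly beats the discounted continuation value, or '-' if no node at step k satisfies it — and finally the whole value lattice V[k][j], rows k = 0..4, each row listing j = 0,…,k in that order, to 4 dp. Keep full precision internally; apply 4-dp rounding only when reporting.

price = 7.3737
boundary = - - 117.6265 106.1191
tree:
7.3737
13.0352 2.3409
22.1535 4.9515 0.0000
33.6609 10.4734 0.0000 0.0000
44.0424 22.1535 0.0000 0.0000 0.0000

Δt=0.36675  u=1.10844  d=0.90217  q=0.52253  discount=0.99015
step 4 (expiry): payoffs max(K−S,0) = 44.0424 22.1535 0.0000 0.0000 0.0000
step 3: (k=3,j=0): S=106.1191, (K−S)⁺=33.6609, hold=32.2835 ⇒ V=33.6609 exercise | (k=3,j=1): S=130.3817, (K−S)⁺=9.3983, hold=10.4734 ⇒ V=10.4734 continue | (k=3,j=2): S=160.1915, (K−S)⁺=0.0000, hold=0.0000 ⇒ V=0.0000 continue | (k=3,j=3): S=196.8168, (K−S)⁺=0.0000, hold=0.0000 ⇒ V=0.0000 continue  boundary S*=106.1191
step 2: (k=2,j=0): S=117.6265, (K−S)⁺=22.1535, hold=21.3324 ⇒ V=22.1535 exercise | (k=2,j=1): S=144.5200, (K−S)⁺=0.0000, hold=4.9515 ⇒ V=4.9515 continue | (k=2,j=2): S=177.5623, (K−S)⁺=0.0000, hold=0.0000 ⇒ V=0.0000 continue  boundary S*=117.6265
step 1: (k=1,j=0): S=130.3817, (K−S)⁺=9.3983, hold=13.0352 ⇒ V=13.0352 continue | (k=1,j=1): S=160.1915, (K−S)⁺=0.0000, hold=2.3409 ⇒ V=2.3409 continue  boundary S*=-
step 0: (k=0,j=0): S=144.5200, (K−S)⁺=0.0000, hold=7.3737 ⇒ V=7.3737 continue  boundary S*=-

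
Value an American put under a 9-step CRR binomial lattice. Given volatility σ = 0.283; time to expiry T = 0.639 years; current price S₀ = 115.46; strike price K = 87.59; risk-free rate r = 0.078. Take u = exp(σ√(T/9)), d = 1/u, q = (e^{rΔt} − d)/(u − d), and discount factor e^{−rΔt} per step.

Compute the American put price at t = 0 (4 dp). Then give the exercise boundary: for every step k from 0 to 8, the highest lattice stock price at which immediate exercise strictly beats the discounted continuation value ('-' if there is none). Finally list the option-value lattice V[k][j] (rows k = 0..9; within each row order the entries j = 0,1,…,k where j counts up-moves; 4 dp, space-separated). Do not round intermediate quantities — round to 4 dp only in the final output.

price = 0.7762
boundary = - - - - - - 73.4407 68.1063 73.4407
tree:
0.7762
1.3414 0.2585
2.2752 0.4867 0.0489
3.7727 0.9058 0.1019 0.0000
6.0849 1.6611 0.2126 0.0000 0.0000
9.4820 2.9885 0.4435 0.0000 0.0000 0.0000
14.1493 5.2398 0.9251 0.0000 0.0000 0.0000 0.0000
19.4837 8.8566 1.9298 0.0000 0.0000 0.0000 0.0000 0.0000
24.4305 14.1493 4.0255 0.0000 0.0000 0.0000 0.0000 0.0000 0.0000
29.0181 19.4837 8.3972 0.0000 0.0000 0.0000 0.0000 0.0000 0.0000 0.0000

Δt=0.07100, u=1.07832, d=0.92737, q=0.51794, disc=e^(-rΔt)=0.99448
k=9 terminal: V=max(K-S,0) → 29.0181 19.4837 8.3972 0.0000 0.0000 0.0000 0.0000 0.0000 0.0000 0.0000
k=8: j=0 S=63.1595 intr=24.4305 cont=23.9468 V=24.4305[EX]; j=1 S=73.4407 intr=14.1493 cont=13.6656 V=14.1493[EX]; j=2 S=85.3955 intr=2.1945 cont=4.0255 V=4.0255[hold]; j=3 S=99.2963 intr=0.0000 cont=0.0000 V=0.0000[hold]; j=4 S=115.4600 intr=0.0000 cont=0.0000 V=0.0000[hold]; j=5 S=134.2548 intr=0.0000 cont=0.0000 V=0.0000[hold]; j=6 S=156.1091 intr=0.0000 cont=0.0000 V=0.0000[hold]; j=7 S=181.5208 intr=0.0000 cont=0.0000 V=0.0000[hold]; j=8 S=211.0691 intr=0.0000 cont=0.0000 V=0.0000[hold]  S*(8)=73.4407
k=7: j=0 S=68.1063 intr=19.4837 cont=18.9999 V=19.4837[EX]; j=1 S=79.1928 intr=8.3972 cont=8.8566 V=8.8566[hold]; j=2 S=92.0840 intr=0.0000 cont=1.9298 V=1.9298[hold]; j=3 S=107.0736 intr=0.0000 cont=0.0000 V=0.0000[hold]; j=4 S=124.5033 intr=0.0000 cont=0.0000 V=0.0000[hold]; j=5 S=144.7701 intr=0.0000 cont=0.0000 V=0.0000[hold]; j=6 S=168.3361 intr=0.0000 cont=0.0000 V=0.0000[hold]; j=7 S=195.7382 intr=0.0000 cont=0.0000 V=0.0000[hold]  S*(7)=68.1063
k=6: j=0 S=73.4407 intr=14.1493 cont=13.9022 V=14.1493[EX]; j=1 S=85.3955 intr=2.1945 cont=5.2398 V=5.2398[hold]; j=2 S=99.2963 intr=0.0000 cont=0.9251 V=0.9251[hold]; j=3 S=115.4600 intr=0.0000 cont=0.0000 V=0.0000[hold]; j=4 S=134.2548 intr=0.0000 cont=0.0000 V=0.0000[hold]; j=5 S=156.1091 intr=0.0000 cont=0.0000 V=0.0000[hold]; j=6 S=181.5208 intr=0.0000 cont=0.0000 V=0.0000[hold]  S*(6)=73.4407
k=5: j=0 S=79.1928 intr=8.3972 cont=9.4820 V=9.4820[hold]; j=1 S=92.0840 intr=0.0000 cont=2.9885 V=2.9885[hold]; j=2 S=107.0736 intr=0.0000 cont=0.4435 V=0.4435[hold]; j=3 S=124.5033 intr=0.0000 cont=0.0000 V=0.0000[hold]; j=4 S=144.7701 intr=0.0000 cont=0.0000 V=0.0000[hold]; j=5 S=168.3361 intr=0.0000 cont=0.0000 V=0.0000[hold]  S*(5)=-
k=4: j=0 S=85.3955 intr=2.1945 cont=6.0849 V=6.0849[hold]; j=1 S=99.2963 intr=0.0000 cont=1.6611 V=1.6611[hold]; j=2 S=115.4600 intr=0.0000 cont=0.2126 V=0.2126[hold]; j=3 S=134.2548 intr=0.0000 cont=0.0000 V=0.0000[hold]; j=4 S=156.1091 intr=0.0000 cont=0.0000 V=0.0000[hold]  S*(4)=-
k=3: j=0 S=92.0840 intr=0.0000 cont=3.7727 V=3.7727[hold]; j=1 S=107.0736 intr=0.0000 cont=0.9058 V=0.9058[hold]; j=2 S=124.5033 intr=0.0000 cont=0.1019 V=0.1019[hold]; j=3 S=144.7701 intr=0.0000 cont=0.0000 V=0.0000[hold]  S*(3)=-
k=2: j=0 S=99.2963 intr=0.0000 cont=2.2752 V=2.2752[hold]; j=1 S=115.4600 intr=0.0000 cont=0.4867 V=0.4867[hold]; j=2 S=134.2548 intr=0.0000 cont=0.0489 V=0.0489[hold]  S*(2)=-
k=1: j=0 S=107.0736 intr=0.0000 cont=1.3414 V=1.3414[hold]; j=1 S=124.5033 intr=0.0000 cont=0.2585 V=0.2585[hold]  S*(1)=-
k=0: j=0 S=115.4600 intr=0.0000 cont=0.7762 V=0.7762[hold]  S*(0)=-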